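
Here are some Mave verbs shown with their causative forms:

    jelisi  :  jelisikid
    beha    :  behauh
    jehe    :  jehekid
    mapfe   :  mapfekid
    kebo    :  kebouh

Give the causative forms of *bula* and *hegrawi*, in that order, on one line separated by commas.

bulauh, hegrawikid

Looking at the last vowel of each stem: -kid when the last vowel of the stem is a front vowel (*jelisi*, *jehe*, *mapfe*); -uh when the last vowel of the stem is a back vowel (*beha*, *kebo*).
The last vowel of *bula* is /a/, which is a back vowel, so the suffix is -uh, giving *bulauh*.
*hegrawi* — last vowel /i/ (a front vowel) → -kid → *hegrawikid*.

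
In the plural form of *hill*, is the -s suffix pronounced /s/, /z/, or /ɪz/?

The stem *hill* ends in a voiced non-sibilant sound.
The plural suffix surfaces as /ɪz/ after sibilants, /s/ after other voiceless consonants, and /z/ after other voiced sounds.
So the plural -s on *hill* is pronounced /z/.

/z/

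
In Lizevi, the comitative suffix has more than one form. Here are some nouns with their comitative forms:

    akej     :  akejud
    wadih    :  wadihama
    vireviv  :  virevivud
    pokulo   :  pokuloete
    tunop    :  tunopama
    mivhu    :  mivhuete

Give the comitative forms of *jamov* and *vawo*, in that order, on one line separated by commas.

Looking at the final sound of each stem: -ama when the stem ends in a voiceless consonant (*wadih*, *tunop*); -ud when the stem ends in a voiced consonant (*akej*, *vireviv*); -ete when the stem ends in a vowel (*pokulo*, *mivhu*).
The final sound of *jamov* is /v/, which is a voiced consonant, so the suffix is -ud, giving *jamovud*.
Since the final sound of *vawo* is /o/ (a vowel), it takes -ete, giving *vawoete*.

jamovud, vawoete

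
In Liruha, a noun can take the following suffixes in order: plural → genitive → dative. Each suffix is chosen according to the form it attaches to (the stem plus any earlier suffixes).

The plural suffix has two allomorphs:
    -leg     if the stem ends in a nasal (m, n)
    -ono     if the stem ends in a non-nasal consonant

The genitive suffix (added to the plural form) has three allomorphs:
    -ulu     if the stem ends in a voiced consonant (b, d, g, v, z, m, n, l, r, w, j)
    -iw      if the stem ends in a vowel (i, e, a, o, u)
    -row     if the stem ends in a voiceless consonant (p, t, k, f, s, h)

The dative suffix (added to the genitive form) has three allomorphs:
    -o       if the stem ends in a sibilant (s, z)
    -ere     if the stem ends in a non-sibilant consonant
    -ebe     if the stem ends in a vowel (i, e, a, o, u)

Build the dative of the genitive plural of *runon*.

runonleguluebe

*runon*: final consonant = /n/, a nasal → -leg → *runonleg*.
The final sound of the plural form *runonleg* is /g/, which is a voiced consonant, so the genitive suffix is -ulu, giving *runonlegulu*.
The genitive form *runonlegulu*: final sound = /u/, a vowel → -ebe → *runonleguluebe*.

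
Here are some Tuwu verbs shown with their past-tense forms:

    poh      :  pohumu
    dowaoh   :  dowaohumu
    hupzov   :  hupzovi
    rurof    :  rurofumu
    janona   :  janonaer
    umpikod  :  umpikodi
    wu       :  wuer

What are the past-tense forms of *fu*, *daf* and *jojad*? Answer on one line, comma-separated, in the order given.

fuer, dafumu, jojadi

The alternation tracks the final sound of the stem — -umu when the stem ends in a voiceless consonant (*poh*, *dowaoh*, *rurof*); -i when the stem ends in a voiced consonant (*hupzov*, *umpikod*); -er when the stem ends in a vowel (*janona*, *wu*).
*fu*: final sound = /u/, a vowel → -er → *fuer*.
*daf*: final sound = /f/, a voiceless consonant → -umu → *dafumu*.
*jojad*: final sound = /d/, a voiced consonant → -i → *jojadi*.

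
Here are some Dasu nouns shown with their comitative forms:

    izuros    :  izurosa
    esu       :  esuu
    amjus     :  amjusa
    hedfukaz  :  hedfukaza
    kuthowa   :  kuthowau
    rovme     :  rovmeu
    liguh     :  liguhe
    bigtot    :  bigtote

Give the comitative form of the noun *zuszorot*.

Looking at the final sound of each stem: -a when the stem ends in a sibilant (*izuros*, *amjus*, *hedfukaz*); -e when the stem ends in a non-sibilant consonant (*liguh*, *bigtot*); -u when the stem ends in a vowel (*esu*, *kuthowa*, *rovme*).
Since the final sound of *zuszorot* is /t/ (a non-sibilant consonant), it takes -e, giving *zuszorote*.

zuszorote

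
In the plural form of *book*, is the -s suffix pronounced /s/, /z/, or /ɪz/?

/s/

The stem *book* ends in a voiceless non-sibilant consonant.
The plural suffix surfaces as /ɪz/ after sibilants, /s/ after other voiceless consonants, and /z/ after other voiced sounds.
So the plural -s on *book* is pronounced /s/.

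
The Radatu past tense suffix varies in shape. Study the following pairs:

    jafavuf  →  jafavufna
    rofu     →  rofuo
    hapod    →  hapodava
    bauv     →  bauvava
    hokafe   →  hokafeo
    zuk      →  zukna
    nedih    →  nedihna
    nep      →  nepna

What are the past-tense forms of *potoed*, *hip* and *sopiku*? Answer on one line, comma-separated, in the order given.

potoedava, hipna, sopikuo

Looking at the final sound of each stem: -na when the stem ends in a voiceless consonant (*jafavuf*, *zuk*, *nedih*, *nep*); -ava when the stem ends in a voiced consonant (*hapod*, *bauv*); -o when the stem ends in a vowel (*rofu*, *hokafe*).
*potoed*: final sound = /d/, a voiced consonant → -ava → *potoedava*.
*hip* — final sound /p/ (a voiceless consonant) → -na → *hipna*.
The final sound of *sopiku* is /u/, which is a vowel, so the suffix is -o, giving *sopikuo*.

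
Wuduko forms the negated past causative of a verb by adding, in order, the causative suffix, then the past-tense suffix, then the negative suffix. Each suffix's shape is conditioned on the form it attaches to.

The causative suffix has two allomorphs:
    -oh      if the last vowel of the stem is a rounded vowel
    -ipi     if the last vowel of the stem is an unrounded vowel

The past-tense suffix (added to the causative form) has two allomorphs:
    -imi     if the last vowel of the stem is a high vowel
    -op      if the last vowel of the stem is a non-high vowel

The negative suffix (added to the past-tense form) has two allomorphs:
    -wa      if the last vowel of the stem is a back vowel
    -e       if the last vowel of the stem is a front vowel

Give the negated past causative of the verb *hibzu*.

hibzuohopwa

Since the last vowel of *hibzu* is /u/ (a rounded vowel), it takes -oh, giving *hibzuoh*.
Since the last vowel of the causative form *hibzuoh* is /o/ (a non-high vowel), it takes -op, giving *hibzuohop*.
The last vowel of the past-tense form *hibzuohop* is /o/, which is a back vowel, so the negative suffix is -wa, giving *hibzuohopwa*.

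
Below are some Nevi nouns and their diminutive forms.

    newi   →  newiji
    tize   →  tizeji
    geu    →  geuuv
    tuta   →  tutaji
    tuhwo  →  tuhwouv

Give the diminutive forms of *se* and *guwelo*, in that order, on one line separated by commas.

The suffix is conditioned by the last vowel: -uv when the last vowel of the stem is a rounded vowel (*geu*, *tuhwo*); -ji when the last vowel of the stem is an unrounded vowel (*newi*, *tize*, *tuta*).
*se* — last vowel /e/ (an unrounded vowel) → -ji → *seji*.
*guwelo* — last vowel /o/ (a rounded vowel) → -uv → *guwelouv*.

seji, guwelouv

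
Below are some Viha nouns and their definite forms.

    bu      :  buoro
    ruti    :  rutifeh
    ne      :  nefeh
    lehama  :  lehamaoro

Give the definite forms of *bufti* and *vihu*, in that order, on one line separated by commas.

buftifeh, vihuoro

The alternation tracks the last vowel of the stem — -feh when the last vowel of the stem is a front vowel (*ruti*, *ne*); -oro when the last vowel of the stem is a back vowel (*bu*, *lehama*).
*bufti*: last vowel = /i/, a front vowel → -feh → *buftifeh*.
Since the last vowel of *vihu* is /u/ (a back vowel), it takes -oro, giving *vihuoro*.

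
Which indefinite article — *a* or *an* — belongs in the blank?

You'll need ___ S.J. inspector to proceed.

The indefinite article is chosen by the initial *sound* of the following word, not its spelling.
The initialism *S.J.* is read letter by letter; the first letter, S, is pronounced /ɛs/, which begins with a vowel sound.
So the article is *an*: You'll need an S.J. inspector to proceed.

an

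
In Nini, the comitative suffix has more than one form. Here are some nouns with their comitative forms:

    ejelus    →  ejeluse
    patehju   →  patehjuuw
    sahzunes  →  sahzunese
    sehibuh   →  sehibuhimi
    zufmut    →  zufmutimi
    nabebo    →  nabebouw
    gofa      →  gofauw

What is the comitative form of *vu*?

The pattern is sibilance of the final sound: -e when the stem ends in a sibilant (*ejelus*, *sahzunes*); -imi when the stem ends in a non-sibilant consonant (*sehibuh*, *zufmut*); -uw when the stem ends in a vowel (*patehju*, *nabebo*, *gofa*).
Since the final sound of *vu* is /u/ (a vowel), it takes -uw, giving *vuuw*.

vuuw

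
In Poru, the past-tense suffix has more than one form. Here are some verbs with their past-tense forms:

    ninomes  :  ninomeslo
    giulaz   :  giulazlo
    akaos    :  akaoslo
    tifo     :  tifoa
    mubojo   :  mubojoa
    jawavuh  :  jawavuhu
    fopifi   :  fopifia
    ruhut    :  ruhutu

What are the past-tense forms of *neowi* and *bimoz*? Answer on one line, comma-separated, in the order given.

Looking at the final sound of each stem: -lo when the stem ends in a sibilant (*ninomes*, *giulaz*, *akaos*); -u when the stem ends in a non-sibilant consonant (*jawavuh*, *ruhut*); -a when the stem ends in a vowel (*tifo*, *mubojo*, *fopifi*).
*neowi* — final sound /i/ (a vowel) → -a → *neowia*.
*bimoz* — final sound /z/ (a sibilant) → -lo → *bimozlo*.

neowia, bimozlo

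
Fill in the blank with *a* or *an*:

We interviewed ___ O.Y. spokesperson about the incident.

The indefinite article is chosen by the initial *sound* of the following word, not its spelling.
The initialism *O.Y.* is read letter by letter; the first letter, O, is pronounced /oʊ/, which begins with a vowel sound.
So the article is *an*: We interviewed an O.Y. spokesperson about the incident.

an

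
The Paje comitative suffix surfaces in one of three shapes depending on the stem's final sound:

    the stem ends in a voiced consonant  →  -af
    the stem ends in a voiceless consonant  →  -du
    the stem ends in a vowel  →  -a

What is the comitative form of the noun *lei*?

leia

Since the final sound of *lei* is /i/ (a vowel), it takes -a, giving *leia*.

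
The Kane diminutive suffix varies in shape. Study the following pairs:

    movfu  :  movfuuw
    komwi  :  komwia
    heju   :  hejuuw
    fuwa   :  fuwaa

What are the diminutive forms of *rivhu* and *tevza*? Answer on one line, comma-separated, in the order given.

The pattern is rounding harmony: -uw when the last vowel of the stem is a rounded vowel (*movfu*, *heju*); -a when the last vowel of the stem is an unrounded vowel (*komwi*, *fuwa*).
*rivhu*: last vowel = /u/, a rounded vowel → -uw → *rivhuuw*.
The last vowel of *tevza* is /a/, which is an unrounded vowel, so the suffix is -a, giving *tevzaa*.

rivhuuw, tevzaa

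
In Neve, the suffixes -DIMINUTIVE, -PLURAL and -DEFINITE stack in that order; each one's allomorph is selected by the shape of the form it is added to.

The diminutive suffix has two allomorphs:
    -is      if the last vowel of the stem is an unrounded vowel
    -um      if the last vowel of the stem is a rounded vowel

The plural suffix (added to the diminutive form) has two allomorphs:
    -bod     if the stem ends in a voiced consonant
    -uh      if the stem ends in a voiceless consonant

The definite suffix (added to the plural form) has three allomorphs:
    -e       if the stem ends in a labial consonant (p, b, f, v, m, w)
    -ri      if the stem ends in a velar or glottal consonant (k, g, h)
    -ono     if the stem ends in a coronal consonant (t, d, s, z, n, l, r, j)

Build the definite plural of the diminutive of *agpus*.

*agpus*: last vowel = /u/, a rounded vowel → -um → *agpusum*.
The final consonant of the diminutive form *agpusum* is /m/, which is voiced, so the plural suffix is -bod, giving *agpusumbod*.
The plural form *agpusumbod* — final consonant /d/ (coronal) → -ono → *agpusumbodono*.

agpusumbodono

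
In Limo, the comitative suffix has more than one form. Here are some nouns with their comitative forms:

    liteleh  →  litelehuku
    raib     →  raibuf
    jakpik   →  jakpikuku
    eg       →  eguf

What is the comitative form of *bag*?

The suffix is conditioned by the final consonant: -uku when the stem ends in a voiceless consonant (*liteleh*, *jakpik*); -uf when the stem ends in a voiced consonant (*raib*, *eg*).
*bag*: final consonant = /g/, voiced → -uf → *baguf*.

baguf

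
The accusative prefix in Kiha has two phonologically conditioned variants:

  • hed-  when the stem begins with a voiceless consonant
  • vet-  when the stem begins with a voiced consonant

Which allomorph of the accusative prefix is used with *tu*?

hed-

*tu* — first consonant /t/ (voiceless) → hed-.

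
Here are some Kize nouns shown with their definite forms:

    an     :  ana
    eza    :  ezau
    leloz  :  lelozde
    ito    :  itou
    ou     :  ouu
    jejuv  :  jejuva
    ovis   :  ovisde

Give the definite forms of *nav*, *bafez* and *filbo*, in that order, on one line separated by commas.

nava, bafezde, filbou

The pattern is sibilance of the final sound: -de when the stem ends in a sibilant (*leloz*, *ovis*); -a when the stem ends in a non-sibilant consonant (*an*, *jejuv*); -u when the stem ends in a vowel (*eza*, *ito*, *ou*).
The final sound of *nav* is /v/, which is a non-sibilant consonant, so the suffix is -a, giving *nava*.
Since the final sound of *bafez* is /z/ (a sibilant), it takes -de, giving *bafezde*.
*filbo*: final sound = /o/, a vowel → -u → *filbou*.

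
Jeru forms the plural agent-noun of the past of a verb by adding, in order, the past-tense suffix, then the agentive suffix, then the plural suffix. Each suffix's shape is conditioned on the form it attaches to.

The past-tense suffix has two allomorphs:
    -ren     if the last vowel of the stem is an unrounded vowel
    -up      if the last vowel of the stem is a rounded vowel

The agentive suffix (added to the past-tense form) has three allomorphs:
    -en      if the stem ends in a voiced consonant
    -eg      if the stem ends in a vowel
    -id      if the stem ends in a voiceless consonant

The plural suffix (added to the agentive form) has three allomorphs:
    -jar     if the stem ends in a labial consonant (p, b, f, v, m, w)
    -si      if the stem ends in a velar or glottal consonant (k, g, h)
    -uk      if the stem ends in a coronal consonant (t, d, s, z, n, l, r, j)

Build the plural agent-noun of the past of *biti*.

bitirenenuk

Since the last vowel of *biti* is /i/ (an unrounded vowel), it takes -ren, giving *bitiren*.
The past-tense form *bitiren* — final sound /n/ (a voiced consonant) → -en → *bitirenen*.
The agentive form *bitirenen* — final consonant /n/ (coronal) → -uk → *bitirenenuk*.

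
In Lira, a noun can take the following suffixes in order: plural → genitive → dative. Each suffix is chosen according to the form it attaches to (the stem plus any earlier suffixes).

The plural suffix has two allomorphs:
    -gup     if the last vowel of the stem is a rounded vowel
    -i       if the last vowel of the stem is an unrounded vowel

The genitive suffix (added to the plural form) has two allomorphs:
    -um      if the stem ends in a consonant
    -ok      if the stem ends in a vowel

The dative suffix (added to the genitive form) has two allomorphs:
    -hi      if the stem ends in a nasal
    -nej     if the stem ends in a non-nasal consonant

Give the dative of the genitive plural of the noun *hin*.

*hin* — last vowel /i/ (an unrounded vowel) → -i → *hini*.
Since the final sound of the plural form *hini* is /i/ (a vowel), it takes -ok, giving *hiniok*.
The genitive form *hiniok*: final consonant = /k/, non-nasal → -nej → *hinioknej*.

hinioknej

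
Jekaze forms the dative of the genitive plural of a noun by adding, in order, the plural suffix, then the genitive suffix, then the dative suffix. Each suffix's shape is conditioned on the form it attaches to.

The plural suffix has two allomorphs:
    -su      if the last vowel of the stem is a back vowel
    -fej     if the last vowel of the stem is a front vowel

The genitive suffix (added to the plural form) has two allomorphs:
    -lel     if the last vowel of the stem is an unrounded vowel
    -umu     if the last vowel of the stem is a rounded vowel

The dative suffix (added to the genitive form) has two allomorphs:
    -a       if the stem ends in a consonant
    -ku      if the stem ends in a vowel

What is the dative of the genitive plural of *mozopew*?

*mozopew*: last vowel = /e/, a front vowel → -fej → *mozopewfej*.
The plural form *mozopewfej* — last vowel /e/ (an unrounded vowel) → -lel → *mozopewfejlel*.
Since the final sound of the genitive form *mozopewfejlel* is /l/ (a consonant), it takes -a, giving *mozopewfejlela*.

mozopewfejlela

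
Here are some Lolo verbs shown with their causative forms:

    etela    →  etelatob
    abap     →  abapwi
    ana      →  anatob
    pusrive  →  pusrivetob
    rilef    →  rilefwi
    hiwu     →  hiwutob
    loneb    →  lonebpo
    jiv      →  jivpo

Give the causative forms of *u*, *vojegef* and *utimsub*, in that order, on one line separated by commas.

utob, vojegefwi, utimsubpo

The alternation tracks the final sound of the stem — -wi when the stem ends in a voiceless consonant (*abap*, *rilef*); -po when the stem ends in a voiced consonant (*loneb*, *jiv*); -tob when the stem ends in a vowel (*etela*, *ana*, *pusrive*, *hiwu*).
*u* — final sound /u/ (a vowel) → -tob → *utob*.
Since the final sound of *vojegef* is /f/ (a voiceless consonant), it takes -wi, giving *vojegefwi*.
The final sound of *utimsub* is /b/, which is a voiced consonant, so the suffix is -po, giving *utimsubpo*.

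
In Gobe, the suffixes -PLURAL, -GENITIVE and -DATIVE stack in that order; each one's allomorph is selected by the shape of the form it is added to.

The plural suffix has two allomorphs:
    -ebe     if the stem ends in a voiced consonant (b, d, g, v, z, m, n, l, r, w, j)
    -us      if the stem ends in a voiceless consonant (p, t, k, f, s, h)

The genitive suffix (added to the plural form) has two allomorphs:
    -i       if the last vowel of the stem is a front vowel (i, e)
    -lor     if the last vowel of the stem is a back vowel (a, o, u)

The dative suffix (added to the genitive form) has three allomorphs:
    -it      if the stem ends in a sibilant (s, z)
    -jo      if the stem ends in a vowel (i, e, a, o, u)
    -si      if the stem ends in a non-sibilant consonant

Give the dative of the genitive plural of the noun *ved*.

vedebeijo

*ved* — final consonant /d/ (voiced) → -ebe → *vedebe*.
The plural form *vedebe*: last vowel = /e/, a front vowel → -i → *vedebei*.
The genitive form *vedebei* — final sound /i/ (a vowel) → -jo → *vedebeijo*.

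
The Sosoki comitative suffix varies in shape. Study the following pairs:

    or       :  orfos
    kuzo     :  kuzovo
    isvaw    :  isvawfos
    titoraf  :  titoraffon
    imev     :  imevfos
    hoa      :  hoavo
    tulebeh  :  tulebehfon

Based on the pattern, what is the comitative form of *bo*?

The pattern is voicing of the final sound: -fon when the stem ends in a voiceless consonant (*titoraf*, *tulebeh*); -fos when the stem ends in a voiced consonant (*or*, *isvaw*, *imev*); -vo when the stem ends in a vowel (*kuzo*, *hoa*).
*bo* — final sound /o/ (a vowel) → -vo → *bovo*.

bovo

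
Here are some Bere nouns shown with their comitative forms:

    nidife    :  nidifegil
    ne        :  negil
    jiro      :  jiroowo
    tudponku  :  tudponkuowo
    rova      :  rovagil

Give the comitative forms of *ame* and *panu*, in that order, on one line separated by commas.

Looking at the last vowel of each stem: -owo when the last vowel of the stem is a rounded vowel (*jiro*, *tudponku*); -gil when the last vowel of the stem is an unrounded vowel (*nidife*, *ne*, *rova*).
*ame*: last vowel = /e/, an unrounded vowel → -gil → *amegil*.
The last vowel of *panu* is /u/, which is a rounded vowel, so the suffix is -owo, giving *panuowo*.

amegil, panuowo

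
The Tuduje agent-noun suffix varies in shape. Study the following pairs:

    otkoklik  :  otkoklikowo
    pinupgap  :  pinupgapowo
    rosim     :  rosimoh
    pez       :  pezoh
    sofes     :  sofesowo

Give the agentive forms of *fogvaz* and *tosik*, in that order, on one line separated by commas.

fogvazoh, tosikowo

Looking at the final consonant of each stem: -owo when the stem ends in a voiceless consonant (*otkoklik*, *pinupgap*, *sofes*); -oh when the stem ends in a voiced consonant (*rosim*, *pez*).
*fogvaz* — final consonant /z/ (voiced) → -oh → *fogvazoh*.
Since the final consonant of *tosik* is /k/ (voiceless), it takes -owo, giving *tosikowo*.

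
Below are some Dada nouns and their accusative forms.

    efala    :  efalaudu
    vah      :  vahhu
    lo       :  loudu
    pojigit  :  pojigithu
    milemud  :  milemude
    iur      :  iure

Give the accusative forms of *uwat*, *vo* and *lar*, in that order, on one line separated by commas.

The alternation tracks the final sound of the stem — -hu when the stem ends in a voiceless consonant (*vah*, *pojigit*); -e when the stem ends in a voiced consonant (*milemud*, *iur*); -udu when the stem ends in a vowel (*efala*, *lo*).
*uwat*: final sound = /t/, a voiceless consonant → -hu → *uwathu*.
The final sound of *vo* is /o/, which is a vowel, so the suffix is -udu, giving *voudu*.
The final sound of *lar* is /r/, which is a voiced consonant, so the suffix is -e, giving *lare*.

uwathu, voudu, lare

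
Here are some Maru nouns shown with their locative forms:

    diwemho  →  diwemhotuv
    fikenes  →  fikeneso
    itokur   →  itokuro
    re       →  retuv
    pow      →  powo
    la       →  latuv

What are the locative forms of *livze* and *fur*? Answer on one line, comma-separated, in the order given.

livzetuv, furo

The suffix is conditioned by the final sound: -o when the stem ends in a consonant (*fikenes*, *itokur*, *pow*); -tuv when the stem ends in a vowel (*diwemho*, *re*, *la*).
Since the final sound of *livze* is /e/ (a vowel), it takes -tuv, giving *livzetuv*.
The final sound of *fur* is /r/, which is a consonant, so the suffix is -o, giving *furo*.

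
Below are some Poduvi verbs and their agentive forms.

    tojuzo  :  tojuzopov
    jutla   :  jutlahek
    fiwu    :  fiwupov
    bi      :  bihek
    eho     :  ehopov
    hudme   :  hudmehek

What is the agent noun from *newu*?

newupov

The pattern is rounding harmony: -pov when the last vowel of the stem is a rounded vowel (*tojuzo*, *fiwu*, *eho*); -hek when the last vowel of the stem is an unrounded vowel (*jutla*, *bi*, *hudme*).
Since the last vowel of *newu* is /u/ (a rounded vowel), it takes -pov, giving *newupov*.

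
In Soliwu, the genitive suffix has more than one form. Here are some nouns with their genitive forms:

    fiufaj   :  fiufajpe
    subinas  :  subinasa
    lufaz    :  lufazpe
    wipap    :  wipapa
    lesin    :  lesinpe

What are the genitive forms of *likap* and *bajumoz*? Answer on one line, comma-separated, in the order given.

The suffix is conditioned by the final consonant: -a when the stem ends in a voiceless consonant (*subinas*, *wipap*); -pe when the stem ends in a voiced consonant (*fiufaj*, *lufaz*, *lesin*).
*likap*: final consonant = /p/, voiceless → -a → *likapa*.
*bajumoz* — final consonant /z/ (voiced) → -pe → *bajumozpe*.

likapa, bajumozpe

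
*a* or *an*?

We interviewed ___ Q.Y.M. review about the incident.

The indefinite article is chosen by the initial *sound* of the following word, not its spelling.
The initialism *Q.Y.M.* is read letter by letter; the first letter, Q, is pronounced /kjuː/, which begins with a consonant sound.
So the article is *a*: We interviewed a Q.Y.M. review about the incident.

a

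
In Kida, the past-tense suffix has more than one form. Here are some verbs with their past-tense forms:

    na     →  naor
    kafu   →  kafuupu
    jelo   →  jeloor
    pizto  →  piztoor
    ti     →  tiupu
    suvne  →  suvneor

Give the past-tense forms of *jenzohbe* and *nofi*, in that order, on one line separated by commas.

The alternation tracks the last vowel of the stem — -upu when the last vowel of the stem is a high vowel (*kafu*, *ti*); -or when the last vowel of the stem is a non-high vowel (*na*, *jelo*, *pizto*, *suvne*).
*jenzohbe*: last vowel = /e/, a non-high vowel → -or → *jenzohbeor*.
*nofi* — last vowel /i/ (a high vowel) → -upu → *nofiupu*.

jenzohbeor, nofiupu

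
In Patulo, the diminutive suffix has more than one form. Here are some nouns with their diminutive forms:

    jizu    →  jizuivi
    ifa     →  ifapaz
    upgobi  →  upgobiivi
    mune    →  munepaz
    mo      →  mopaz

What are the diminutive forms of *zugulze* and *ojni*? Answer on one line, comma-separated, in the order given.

The alternation tracks the last vowel of the stem — -ivi when the last vowel of the stem is a high vowel (*jizu*, *upgobi*); -paz when the last vowel of the stem is a non-high vowel (*ifa*, *mune*, *mo*).
*zugulze*: last vowel = /e/, a non-high vowel → -paz → *zugulzepaz*.
*ojni*: last vowel = /i/, a high vowel → -ivi → *ojniivi*.

zugulzepaz, ojniivi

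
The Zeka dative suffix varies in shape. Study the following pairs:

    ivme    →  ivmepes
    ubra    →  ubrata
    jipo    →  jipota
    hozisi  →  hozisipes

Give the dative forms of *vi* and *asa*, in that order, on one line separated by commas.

vipes, asata

The pattern is front/back vowel harmony: -pes when the last vowel of the stem is a front vowel (*ivme*, *hozisi*); -ta when the last vowel of the stem is a back vowel (*ubra*, *jipo*).
*vi*: last vowel = /i/, a front vowel → -pes → *vipes*.
*asa*: last vowel = /a/, a back vowel → -ta → *asata*.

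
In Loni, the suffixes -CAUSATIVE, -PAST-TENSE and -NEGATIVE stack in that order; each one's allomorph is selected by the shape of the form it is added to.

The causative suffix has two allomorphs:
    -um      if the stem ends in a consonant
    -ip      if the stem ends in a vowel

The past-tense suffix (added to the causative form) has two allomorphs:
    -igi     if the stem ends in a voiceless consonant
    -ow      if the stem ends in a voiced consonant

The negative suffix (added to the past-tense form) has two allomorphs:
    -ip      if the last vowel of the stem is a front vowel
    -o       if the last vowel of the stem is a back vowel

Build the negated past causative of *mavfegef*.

mavfegefumowo

Since the final sound of *mavfegef* is /f/ (a consonant), it takes -um, giving *mavfegefum*.
The causative form *mavfegefum*: final consonant = /m/, voiced → -ow → *mavfegefumow*.
Since the last vowel of the past-tense form *mavfegefumow* is /o/ (a back vowel), it takes -o, giving *mavfegefumowo*.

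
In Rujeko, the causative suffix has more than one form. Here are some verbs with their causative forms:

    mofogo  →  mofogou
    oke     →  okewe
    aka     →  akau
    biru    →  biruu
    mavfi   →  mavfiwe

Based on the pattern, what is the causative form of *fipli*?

fipliwe

The alternation tracks the last vowel of the stem — -we when the last vowel of the stem is a front vowel (*oke*, *mavfi*); -u when the last vowel of the stem is a back vowel (*mofogo*, *aka*, *biru*).
*fipli* — last vowel /i/ (a front vowel) → -we → *fipliwe*.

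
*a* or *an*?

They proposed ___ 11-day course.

an

The indefinite article is chosen by the initial *sound* of the following word, not its spelling.
The number *11* is spoken "eleven", beginning with /ɪˈlɛvən/ — a vowel sound.
So the article is *an*: They proposed an 11-day course.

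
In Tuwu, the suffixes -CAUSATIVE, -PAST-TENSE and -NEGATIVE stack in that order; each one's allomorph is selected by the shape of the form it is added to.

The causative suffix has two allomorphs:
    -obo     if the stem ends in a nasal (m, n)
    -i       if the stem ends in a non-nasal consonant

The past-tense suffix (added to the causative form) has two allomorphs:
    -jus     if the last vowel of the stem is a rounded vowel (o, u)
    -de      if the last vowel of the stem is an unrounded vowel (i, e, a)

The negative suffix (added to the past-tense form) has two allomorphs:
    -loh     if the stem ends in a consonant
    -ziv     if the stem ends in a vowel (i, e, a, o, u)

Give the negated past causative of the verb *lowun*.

The final consonant of *lowun* is /n/, which is a nasal, so the causative suffix is -obo, giving *lowunobo*.
The causative form *lowunobo*: last vowel = /o/, a rounded vowel → -jus → *lowunobojus*.
The final sound of the past-tense form *lowunobojus* is /s/, which is a consonant, so the negative suffix is -loh, giving *lowunobojusloh*.

lowunobojusloh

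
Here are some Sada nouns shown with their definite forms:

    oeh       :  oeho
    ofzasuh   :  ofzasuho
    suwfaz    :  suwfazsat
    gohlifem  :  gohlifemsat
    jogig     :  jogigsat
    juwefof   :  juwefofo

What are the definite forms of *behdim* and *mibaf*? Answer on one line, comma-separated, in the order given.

The alternation tracks the final consonant of the stem — -o when the stem ends in a voiceless consonant (*oeh*, *ofzasuh*, *juwefof*); -sat when the stem ends in a voiced consonant (*suwfaz*, *gohlifem*, *jogig*).
*behdim*: final consonant = /m/, voiced → -sat → *behdimsat*.
Since the final consonant of *mibaf* is /f/ (voiceless), it takes -o, giving *mibafo*.

behdimsat, mibafo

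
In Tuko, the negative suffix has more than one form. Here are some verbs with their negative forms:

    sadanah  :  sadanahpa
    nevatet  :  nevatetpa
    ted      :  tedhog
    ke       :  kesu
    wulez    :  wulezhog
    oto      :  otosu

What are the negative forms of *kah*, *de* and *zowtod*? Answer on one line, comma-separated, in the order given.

kahpa, desu, zowtodhog

The pattern is voicing of the final sound: -pa when the stem ends in a voiceless consonant (*sadanah*, *nevatet*); -hog when the stem ends in a voiced consonant (*ted*, *wulez*); -su when the stem ends in a vowel (*ke*, *oto*).
*kah*: final sound = /h/, a voiceless consonant → -pa → *kahpa*.
The final sound of *de* is /e/, which is a vowel, so the suffix is -su, giving *desu*.
*zowtod*: final sound = /d/, a voiced consonant → -hog → *zowtodhog*.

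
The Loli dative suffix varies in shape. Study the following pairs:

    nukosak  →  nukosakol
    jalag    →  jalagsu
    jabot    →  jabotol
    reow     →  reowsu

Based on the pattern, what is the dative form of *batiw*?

The suffix is conditioned by the final consonant: -ol when the stem ends in a voiceless consonant (*nukosak*, *jabot*); -su when the stem ends in a voiced consonant (*jalag*, *reow*).
The final consonant of *batiw* is /w/, which is voiced, so the suffix is -su, giving *batiwsu*.

batiwsu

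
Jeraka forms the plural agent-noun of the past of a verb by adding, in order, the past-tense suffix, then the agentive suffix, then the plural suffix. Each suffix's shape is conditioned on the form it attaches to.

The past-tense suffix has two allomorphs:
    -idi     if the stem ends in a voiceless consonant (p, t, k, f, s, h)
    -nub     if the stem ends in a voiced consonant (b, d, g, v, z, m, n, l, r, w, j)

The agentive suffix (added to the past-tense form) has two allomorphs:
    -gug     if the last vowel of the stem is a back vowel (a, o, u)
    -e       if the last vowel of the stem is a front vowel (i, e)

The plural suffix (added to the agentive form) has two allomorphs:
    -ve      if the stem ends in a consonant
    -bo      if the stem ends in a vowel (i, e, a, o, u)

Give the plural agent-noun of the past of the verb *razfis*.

razfisidiebo

*razfis*: final consonant = /s/, voiceless → -idi → *razfisidi*.
Since the last vowel of the past-tense form *razfisidi* is /i/ (a front vowel), it takes -e, giving *razfisidie*.
The final sound of the agentive form *razfisidie* is /e/, which is a vowel, so the plural suffix is -bo, giving *razfisidiebo*.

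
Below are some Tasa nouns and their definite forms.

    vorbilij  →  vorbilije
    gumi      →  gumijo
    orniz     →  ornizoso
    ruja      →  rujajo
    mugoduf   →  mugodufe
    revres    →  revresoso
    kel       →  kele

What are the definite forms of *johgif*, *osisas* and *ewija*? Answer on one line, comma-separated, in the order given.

The suffix is conditioned by the final sound: -oso when the stem ends in a sibilant (*orniz*, *revres*); -e when the stem ends in a non-sibilant consonant (*vorbilij*, *mugoduf*, *kel*); -jo when the stem ends in a vowel (*gumi*, *ruja*).
Since the final sound of *johgif* is /f/ (a non-sibilant consonant), it takes -e, giving *johgife*.
Since the final sound of *osisas* is /s/ (a sibilant), it takes -oso, giving *osisasoso*.
Since the final sound of *ewija* is /a/ (a vowel), it takes -jo, giving *ewijajo*.

johgife, osisasoso, ewijajo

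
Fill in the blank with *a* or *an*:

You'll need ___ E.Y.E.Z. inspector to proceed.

an

The indefinite article is chosen by the initial *sound* of the following word, not its spelling.
The initialism *E.Y.E.Z.* is read letter by letter; the first letter, E, is pronounced /iː/, which begins with a vowel sound.
So the article is *an*: You'll need an E.Y.E.Z. inspector to proceed.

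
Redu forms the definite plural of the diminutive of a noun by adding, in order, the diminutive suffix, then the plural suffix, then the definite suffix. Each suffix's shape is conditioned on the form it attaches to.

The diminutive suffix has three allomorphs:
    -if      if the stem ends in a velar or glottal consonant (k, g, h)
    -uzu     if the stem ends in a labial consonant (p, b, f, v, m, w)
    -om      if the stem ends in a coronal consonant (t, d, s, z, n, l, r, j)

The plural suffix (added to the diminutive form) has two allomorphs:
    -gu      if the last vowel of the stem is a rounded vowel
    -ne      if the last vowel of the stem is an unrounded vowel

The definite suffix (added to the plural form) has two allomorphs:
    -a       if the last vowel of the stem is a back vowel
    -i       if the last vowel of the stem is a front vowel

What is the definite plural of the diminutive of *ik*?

ikifnei

The final consonant of *ik* is /k/, which is velar/glottal, so the diminutive suffix is -if, giving *ikif*.
The diminutive form *ikif* — last vowel /i/ (an unrounded vowel) → -ne → *ikifne*.
The last vowel of the plural form *ikifne* is /e/, which is a front vowel, so the definite suffix is -i, giving *ikifnei*.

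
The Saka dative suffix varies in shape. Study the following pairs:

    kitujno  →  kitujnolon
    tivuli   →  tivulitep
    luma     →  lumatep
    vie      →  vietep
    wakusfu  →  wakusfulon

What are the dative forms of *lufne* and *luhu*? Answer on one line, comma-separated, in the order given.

The pattern is rounding harmony: -lon when the last vowel of the stem is a rounded vowel (*kitujno*, *wakusfu*); -tep when the last vowel of the stem is an unrounded vowel (*tivuli*, *luma*, *vie*).
Since the last vowel of *lufne* is /e/ (an unrounded vowel), it takes -tep, giving *lufnetep*.
*luhu*: last vowel = /u/, a rounded vowel → -lon → *luhulon*.

lufnetep, luhulon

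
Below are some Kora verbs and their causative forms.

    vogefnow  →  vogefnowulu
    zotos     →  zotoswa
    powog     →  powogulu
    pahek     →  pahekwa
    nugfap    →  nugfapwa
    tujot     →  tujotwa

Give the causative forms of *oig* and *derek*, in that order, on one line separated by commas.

oigulu, derekwa

The suffix is conditioned by the final consonant: -wa when the stem ends in a voiceless consonant (*zotos*, *pahek*, *nugfap*, *tujot*); -ulu when the stem ends in a voiced consonant (*vogefnow*, *powog*).
The final consonant of *oig* is /g/, which is voiced, so the suffix is -ulu, giving *oigulu*.
*derek*: final consonant = /k/, voiceless → -wa → *derekwa*.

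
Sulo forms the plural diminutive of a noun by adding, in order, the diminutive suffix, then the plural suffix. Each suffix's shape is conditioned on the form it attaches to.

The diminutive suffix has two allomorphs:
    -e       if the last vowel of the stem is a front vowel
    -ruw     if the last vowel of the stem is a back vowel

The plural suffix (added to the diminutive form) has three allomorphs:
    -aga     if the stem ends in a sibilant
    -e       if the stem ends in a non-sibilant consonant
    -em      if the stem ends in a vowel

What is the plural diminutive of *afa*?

afaruwe

The last vowel of *afa* is /a/, which is a back vowel, so the diminutive suffix is -ruw, giving *afaruw*.
The diminutive form *afaruw*: final sound = /w/, a non-sibilant consonant → -e → *afaruwe*.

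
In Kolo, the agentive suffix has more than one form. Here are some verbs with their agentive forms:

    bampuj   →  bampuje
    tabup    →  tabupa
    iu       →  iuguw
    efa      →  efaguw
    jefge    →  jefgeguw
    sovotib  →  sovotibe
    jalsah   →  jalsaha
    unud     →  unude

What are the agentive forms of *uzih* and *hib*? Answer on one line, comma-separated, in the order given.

uziha, hibe

The alternation tracks the final sound of the stem — -a when the stem ends in a voiceless consonant (*tabup*, *jalsah*); -e when the stem ends in a voiced consonant (*bampuj*, *sovotib*, *unud*); -guw when the stem ends in a vowel (*iu*, *efa*, *jefge*).
*uzih* — final sound /h/ (a voiceless consonant) → -a → *uziha*.
*hib* — final sound /b/ (a voiced consonant) → -e → *hibe*.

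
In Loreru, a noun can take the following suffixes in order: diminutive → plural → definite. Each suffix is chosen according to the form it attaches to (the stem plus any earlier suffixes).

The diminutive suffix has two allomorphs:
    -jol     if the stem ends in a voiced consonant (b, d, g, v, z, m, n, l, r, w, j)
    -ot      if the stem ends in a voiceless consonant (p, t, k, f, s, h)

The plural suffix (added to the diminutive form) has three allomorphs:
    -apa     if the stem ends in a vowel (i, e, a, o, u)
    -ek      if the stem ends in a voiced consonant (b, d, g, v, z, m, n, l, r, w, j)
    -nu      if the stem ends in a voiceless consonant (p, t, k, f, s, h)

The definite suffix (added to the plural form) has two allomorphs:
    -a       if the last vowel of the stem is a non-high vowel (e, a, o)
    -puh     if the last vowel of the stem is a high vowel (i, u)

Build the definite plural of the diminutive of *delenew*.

The final consonant of *delenew* is /w/, which is voiced, so the diminutive suffix is -jol, giving *delenewjol*.
Since the final sound of the diminutive form *delenewjol* is /l/ (a voiced consonant), it takes -ek, giving *delenewjolek*.
Since the last vowel of the plural form *delenewjolek* is /e/ (a non-high vowel), it takes -a, giving *delenewjoleka*.

delenewjoleka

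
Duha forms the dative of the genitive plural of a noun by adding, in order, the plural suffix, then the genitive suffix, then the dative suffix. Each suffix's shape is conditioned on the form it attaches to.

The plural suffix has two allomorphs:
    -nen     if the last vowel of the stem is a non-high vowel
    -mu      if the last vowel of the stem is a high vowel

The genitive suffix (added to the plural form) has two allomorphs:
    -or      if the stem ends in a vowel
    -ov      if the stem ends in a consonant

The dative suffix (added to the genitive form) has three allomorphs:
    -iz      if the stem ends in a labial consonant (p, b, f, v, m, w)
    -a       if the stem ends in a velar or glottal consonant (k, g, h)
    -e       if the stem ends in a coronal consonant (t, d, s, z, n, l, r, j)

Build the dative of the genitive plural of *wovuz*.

wovuzmuore

*wovuz* — last vowel /u/ (a high vowel) → -mu → *wovuzmu*.
The plural form *wovuzmu*: final sound = /u/, a vowel → -or → *wovuzmuor*.
The final consonant of the genitive form *wovuzmuor* is /r/, which is coronal, so the dative suffix is -e, giving *wovuzmuore*.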